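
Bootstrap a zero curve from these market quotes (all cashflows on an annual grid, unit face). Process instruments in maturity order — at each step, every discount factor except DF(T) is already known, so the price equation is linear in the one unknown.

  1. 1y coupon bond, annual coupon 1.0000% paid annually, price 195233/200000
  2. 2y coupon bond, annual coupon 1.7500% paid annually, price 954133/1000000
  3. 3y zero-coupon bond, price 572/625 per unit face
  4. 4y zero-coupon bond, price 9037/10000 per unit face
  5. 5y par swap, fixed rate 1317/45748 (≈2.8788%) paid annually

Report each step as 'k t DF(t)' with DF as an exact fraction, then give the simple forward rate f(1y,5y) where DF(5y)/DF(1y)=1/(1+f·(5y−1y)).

step 1 [1y] bond c/1=1/100: DF=(195233/200000 − 1/100·(0))/(1+1/100) = 1933/2000 ≈ 0.966500
step 2 [2y] bond c/1=7/400: DF=(954133/1000000 − 7/400·(0.966500))/(1+7/400) = 9211/10000 ≈ 0.921100
step 3 [3y] zero: DF = P = 572/625 ≈ 0.915200
step 4 [4y] zero: DF = P = 9037/10000 ≈ 0.903700
step 5 [5y] swap r/1=1317/45748: DF=(1 − 1317/45748·(0.966500+0.921100+0.915200+0.903700))/(1+1317/45748) = 8683/10000 ≈ 0.868300

1 1 1933/2000
2 2 9211/10000
3 3 572/625
4 4 9037/10000
5 5 8683/10000
f(1y,5y) = ((1933/2000)/(8683/10000) − 1)/(4) = 491/17366 ≈ 2.8274%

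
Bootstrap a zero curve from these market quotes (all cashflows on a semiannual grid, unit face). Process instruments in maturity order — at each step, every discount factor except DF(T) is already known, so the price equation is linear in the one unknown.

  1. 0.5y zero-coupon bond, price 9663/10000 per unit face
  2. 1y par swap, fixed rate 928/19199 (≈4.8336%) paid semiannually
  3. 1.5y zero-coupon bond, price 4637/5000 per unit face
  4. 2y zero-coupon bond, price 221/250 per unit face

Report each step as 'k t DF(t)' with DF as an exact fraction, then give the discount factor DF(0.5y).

step 1 [0.5y] zero: DF = P = 9663/10000 ≈ 0.966300
step 2 [1y] swap r/2=464/19199: DF=(1 − 464/19199·(0.966300))/(1+464/19199) = 596/625 ≈ 0.953600
step 3 [1.5y] zero: DF = P = 4637/5000 ≈ 0.927400
step 4 [2y] zero: DF = P = 221/250 ≈ 0.884000

1 1/2 9663/10000
2 1 596/625
3 3/2 4637/5000
4 2 221/250
DF(0.5y) = 9663/10000 ≈ 0.966300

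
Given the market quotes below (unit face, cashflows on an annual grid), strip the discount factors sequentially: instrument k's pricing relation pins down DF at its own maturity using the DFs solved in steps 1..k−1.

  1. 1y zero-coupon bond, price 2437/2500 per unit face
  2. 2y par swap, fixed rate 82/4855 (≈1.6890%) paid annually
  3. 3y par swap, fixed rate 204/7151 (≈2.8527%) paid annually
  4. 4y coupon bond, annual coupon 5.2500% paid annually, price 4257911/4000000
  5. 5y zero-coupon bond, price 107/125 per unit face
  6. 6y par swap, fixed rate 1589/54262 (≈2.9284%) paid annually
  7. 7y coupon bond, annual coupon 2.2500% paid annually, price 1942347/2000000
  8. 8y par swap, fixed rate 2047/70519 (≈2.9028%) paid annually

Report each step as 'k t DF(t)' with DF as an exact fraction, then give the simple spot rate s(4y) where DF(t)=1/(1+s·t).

1 1 2437/2500
2 2 1209/1250
3 3 574/625
4 4 8687/10000
5 5 107/125
6 6 8411/10000
7 7 519/625
8 8 7953/10000
s(4y) = (1/(8687/10000) − 1)/(4) = 1313/34748 ≈ 3.7786%

step 1 [1y] zero: DF = P = 2437/2500 ≈ 0.974800
step 2 [2y] swap r/1=82/4855: DF=(1 − 82/4855·(0.974800))/(1+82/4855) = 1209/1250 ≈ 0.967200
step 3 [3y] swap r/1=204/7151: DF=(1 − 204/7151·(0.974800+0.967200))/(1+204/7151) = 574/625 ≈ 0.918400
step 4 [4y] bond c/1=21/400: DF=(4257911/4000000 − 21/400·(0.974800+0.967200+0.918400))/(1+21/400) = 8687/10000 ≈ 0.868700
step 5 [5y] zero: DF = P = 107/125 ≈ 0.856000
step 6 [6y] swap r/1=1589/54262: DF=(1 − 1589/54262·(0.974800+0.967200+0.918400+0.868700+0.856000))/(1+1589/54262) = 8411/10000 ≈ 0.841100
step 7 [7y] bond c/1=9/400: DF=(1942347/2000000 − 9/400·(0.974800+0.967200+0.918400+0.868700+0.856000+0.841100))/(1+9/400) = 519/625 ≈ 0.830400
step 8 [8y] swap r/1=2047/70519: DF=(1 − 2047/70519·(0.974800+0.967200+0.918400+0.868700+0.856000+0.841100+0.830400))/(1+2047/70519) = 7953/10000 ≈ 0.795300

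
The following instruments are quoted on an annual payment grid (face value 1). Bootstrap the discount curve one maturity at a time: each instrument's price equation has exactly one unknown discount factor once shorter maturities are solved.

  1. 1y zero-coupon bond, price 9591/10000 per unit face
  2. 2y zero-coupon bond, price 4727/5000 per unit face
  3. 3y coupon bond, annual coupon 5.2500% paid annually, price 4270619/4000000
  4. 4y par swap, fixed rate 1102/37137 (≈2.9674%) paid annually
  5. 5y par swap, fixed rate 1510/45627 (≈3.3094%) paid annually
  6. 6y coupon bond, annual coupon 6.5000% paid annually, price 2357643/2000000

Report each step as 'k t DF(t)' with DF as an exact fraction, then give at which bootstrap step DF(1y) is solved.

step 1 [1y] zero: DF = P = 9591/10000 ≈ 0.959100
step 2 [2y] zero: DF = P = 4727/5000 ≈ 0.945400
step 3 [3y] bond c/1=21/400: DF=(4270619/4000000 − 21/400·(0.959100+0.945400))/(1+21/400) = 4597/5000 ≈ 0.919400
step 4 [4y] swap r/1=1102/37137: DF=(1 − 1102/37137·(0.959100+0.945400+0.919400))/(1+1102/37137) = 4449/5000 ≈ 0.889800
step 5 [5y] swap r/1=1510/45627: DF=(1 − 1510/45627·(0.959100+0.945400+0.919400+0.889800))/(1+1510/45627) = 849/1000 ≈ 0.849000
step 6 [6y] bond c/1=13/200: DF=(2357643/2000000 − 13/200·(0.959100+0.945400+0.919400+0.889800+0.849000))/(1+13/200) = 2071/2500 ≈ 0.828400

1 1 9591/10000
2 2 4727/5000
3 3 4597/5000
4 4 4449/5000
5 5 849/1000
6 6 2071/2500
DF(1y) is solved at step 1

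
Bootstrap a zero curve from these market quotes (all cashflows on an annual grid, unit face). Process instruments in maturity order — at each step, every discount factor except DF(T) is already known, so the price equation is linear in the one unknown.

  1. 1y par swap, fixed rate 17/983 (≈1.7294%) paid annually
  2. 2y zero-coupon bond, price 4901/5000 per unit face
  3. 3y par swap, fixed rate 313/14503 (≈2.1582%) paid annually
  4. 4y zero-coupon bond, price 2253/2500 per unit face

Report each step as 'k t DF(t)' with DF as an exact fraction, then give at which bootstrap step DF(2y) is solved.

step 1 [1y] swap r/1=17/983: DF=(1 − 17/983·(0))/(1+17/983) = 983/1000 ≈ 0.983000
step 2 [2y] zero: DF = P = 4901/5000 ≈ 0.980200
step 3 [3y] swap r/1=313/14503: DF=(1 − 313/14503·(0.983000+0.980200))/(1+313/14503) = 4687/5000 ≈ 0.937400
step 4 [4y] zero: DF = P = 2253/2500 ≈ 0.901200

1 1 983/1000
2 2 4901/5000
3 3 4687/5000
4 4 2253/2500
DF(2y) is solved at step 2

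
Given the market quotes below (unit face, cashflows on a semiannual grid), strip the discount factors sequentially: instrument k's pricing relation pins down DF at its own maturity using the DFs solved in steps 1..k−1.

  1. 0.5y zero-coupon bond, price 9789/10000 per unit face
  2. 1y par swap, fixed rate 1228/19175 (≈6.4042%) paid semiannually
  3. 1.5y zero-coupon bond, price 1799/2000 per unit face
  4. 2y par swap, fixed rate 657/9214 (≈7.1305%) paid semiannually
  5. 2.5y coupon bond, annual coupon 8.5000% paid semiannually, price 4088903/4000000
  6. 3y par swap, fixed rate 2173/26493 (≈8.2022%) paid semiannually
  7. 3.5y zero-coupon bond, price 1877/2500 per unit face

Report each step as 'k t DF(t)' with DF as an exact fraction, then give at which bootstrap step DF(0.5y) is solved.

1 1/2 9789/10000
2 1 4693/5000
3 3/2 1799/2000
4 2 4343/5000
5 5/2 8303/10000
6 3 7827/10000
7 7/2 1877/2500
DF(0.5y) is solved at step 1

step 1 [0.5y] zero: DF = P = 9789/10000 ≈ 0.978900
step 2 [1y] swap r/2=614/19175: DF=(1 − 614/19175·(0.978900))/(1+614/19175) = 4693/5000 ≈ 0.938600
step 3 [1.5y] zero: DF = P = 1799/2000 ≈ 0.899500
step 4 [2y] swap r/2=657/18428: DF=(1 − 657/18428·(0.978900+0.938600+0.899500))/(1+657/18428) = 4343/5000 ≈ 0.868600
step 5 [2.5y] bond c/2=17/400: DF=(4088903/4000000 − 17/400·(0.978900+0.938600+0.899500+0.868600))/(1+17/400) = 8303/10000 ≈ 0.830300
step 6 [3y] swap r/2=2173/52986: DF=(1 − 2173/52986·(0.978900+0.938600+0.899500+0.868600+0.830300))/(1+2173/52986) = 7827/10000 ≈ 0.782700
step 7 [3.5y] zero: DF = P = 1877/2500 ≈ 0.750800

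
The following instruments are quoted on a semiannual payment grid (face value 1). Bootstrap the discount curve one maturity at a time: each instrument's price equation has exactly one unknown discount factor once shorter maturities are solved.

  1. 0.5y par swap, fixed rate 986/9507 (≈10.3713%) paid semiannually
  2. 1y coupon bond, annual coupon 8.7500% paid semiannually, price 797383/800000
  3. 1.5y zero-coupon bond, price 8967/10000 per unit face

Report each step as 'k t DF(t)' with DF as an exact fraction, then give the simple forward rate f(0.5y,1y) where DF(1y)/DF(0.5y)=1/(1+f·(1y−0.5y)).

1 1/2 9507/10000
2 1 9151/10000
3 3/2 8967/10000
f(0.5y,1y) = ((9507/10000)/(9151/10000) − 1)/(1/2) = 712/9151 ≈ 7.7806%

step 1 [0.5y] swap r/2=493/9507: DF=(1 − 493/9507·(0))/(1+493/9507) = 9507/10000 ≈ 0.950700
step 2 [1y] bond c/2=7/160: DF=(797383/800000 − 7/160·(0.950700))/(1+7/160) = 9151/10000 ≈ 0.915100
step 3 [1.5y] zero: DF = P = 8967/10000 ≈ 0.896700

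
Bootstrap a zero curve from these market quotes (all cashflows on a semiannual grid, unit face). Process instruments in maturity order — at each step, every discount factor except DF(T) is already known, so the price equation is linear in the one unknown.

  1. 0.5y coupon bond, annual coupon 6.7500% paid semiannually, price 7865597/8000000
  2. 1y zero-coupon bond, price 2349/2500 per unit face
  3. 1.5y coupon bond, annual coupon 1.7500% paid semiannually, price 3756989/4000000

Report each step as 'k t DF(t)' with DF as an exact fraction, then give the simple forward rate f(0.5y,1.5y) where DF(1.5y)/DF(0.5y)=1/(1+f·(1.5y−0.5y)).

1 1/2 9511/10000
2 1 2349/2500
3 3/2 9147/10000
f(0.5y,1.5y) = ((9511/10000)/(9147/10000) − 1)/(1) = 364/9147 ≈ 3.9794%

step 1 [0.5y] bond c/2=27/800: DF=(7865597/8000000 − 27/800·(0))/(1+27/800) = 9511/10000 ≈ 0.951100
step 2 [1y] zero: DF = P = 2349/2500 ≈ 0.939600
step 3 [1.5y] bond c/2=7/800: DF=(3756989/4000000 − 7/800·(0.951100+0.939600))/(1+7/800) = 9147/10000 ≈ 0.914700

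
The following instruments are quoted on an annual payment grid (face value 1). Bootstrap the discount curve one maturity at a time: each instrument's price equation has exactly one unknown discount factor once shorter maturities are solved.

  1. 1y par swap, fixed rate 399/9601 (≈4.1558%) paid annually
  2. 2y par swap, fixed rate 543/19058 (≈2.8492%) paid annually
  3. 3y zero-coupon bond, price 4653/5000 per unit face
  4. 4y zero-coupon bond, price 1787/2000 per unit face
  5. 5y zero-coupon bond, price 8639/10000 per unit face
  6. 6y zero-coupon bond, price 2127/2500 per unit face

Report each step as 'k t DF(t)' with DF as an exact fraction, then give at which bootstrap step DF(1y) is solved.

1 1 9601/10000
2 2 9457/10000
3 3 4653/5000
4 4 1787/2000
5 5 8639/10000
6 6 2127/2500
DF(1y) is solved at step 1

step 1 [1y] swap r/1=399/9601: DF=(1 − 399/9601·(0))/(1+399/9601) = 9601/10000 ≈ 0.960100
step 2 [2y] swap r/1=543/19058: DF=(1 − 543/19058·(0.960100))/(1+543/19058) = 9457/10000 ≈ 0.945700
step 3 [3y] zero: DF = P = 4653/5000 ≈ 0.930600
step 4 [4y] zero: DF = P = 1787/2000 ≈ 0.893500
step 5 [5y] zero: DF = P = 8639/10000 ≈ 0.863900
step 6 [6y] zero: DF = P = 2127/2500 ≈ 0.850800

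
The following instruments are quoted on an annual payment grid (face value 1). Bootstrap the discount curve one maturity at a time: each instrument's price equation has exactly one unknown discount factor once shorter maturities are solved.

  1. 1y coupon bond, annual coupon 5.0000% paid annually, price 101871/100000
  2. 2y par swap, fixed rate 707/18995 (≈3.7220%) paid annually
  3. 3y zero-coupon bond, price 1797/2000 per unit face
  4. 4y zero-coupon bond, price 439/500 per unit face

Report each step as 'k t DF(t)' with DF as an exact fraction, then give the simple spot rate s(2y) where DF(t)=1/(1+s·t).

1 1 4851/5000
2 2 9293/10000
3 3 1797/2000
4 4 439/500
s(2y) = (1/(9293/10000) − 1)/(2) = 707/18586 ≈ 3.8039%

step 1 [1y] bond c/1=1/20: DF=(101871/100000 − 1/20·(0))/(1+1/20) = 4851/5000 ≈ 0.970200
step 2 [2y] swap r/1=707/18995: DF=(1 − 707/18995·(0.970200))/(1+707/18995) = 9293/10000 ≈ 0.929300
step 3 [3y] zero: DF = P = 1797/2000 ≈ 0.898500
step 4 [4y] zero: DF = P = 439/500 ≈ 0.878000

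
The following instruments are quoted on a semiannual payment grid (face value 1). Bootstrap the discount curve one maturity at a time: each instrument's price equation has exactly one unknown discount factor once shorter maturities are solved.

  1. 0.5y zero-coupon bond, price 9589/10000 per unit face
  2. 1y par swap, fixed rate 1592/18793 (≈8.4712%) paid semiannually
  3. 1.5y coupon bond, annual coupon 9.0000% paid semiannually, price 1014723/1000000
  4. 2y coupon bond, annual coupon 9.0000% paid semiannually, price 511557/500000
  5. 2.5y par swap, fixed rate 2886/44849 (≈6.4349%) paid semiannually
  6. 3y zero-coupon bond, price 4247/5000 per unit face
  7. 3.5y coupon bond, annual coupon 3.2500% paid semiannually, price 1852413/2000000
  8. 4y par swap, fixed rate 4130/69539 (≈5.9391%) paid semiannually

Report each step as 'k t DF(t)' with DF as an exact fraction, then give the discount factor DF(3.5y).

step 1 [0.5y] zero: DF = P = 9589/10000 ≈ 0.958900
step 2 [1y] swap r/2=796/18793: DF=(1 − 796/18793·(0.958900))/(1+796/18793) = 2301/2500 ≈ 0.920400
step 3 [1.5y] bond c/2=9/200: DF=(1014723/1000000 − 9/200·(0.958900+0.920400))/(1+9/200) = 8901/10000 ≈ 0.890100
step 4 [2y] bond c/2=9/200: DF=(511557/500000 − 9/200·(0.958900+0.920400+0.890100))/(1+9/200) = 4299/5000 ≈ 0.859800
step 5 [2.5y] swap r/2=1443/44849: DF=(1 − 1443/44849·(0.958900+0.920400+0.890100+0.859800))/(1+1443/44849) = 8557/10000 ≈ 0.855700
step 6 [3y] zero: DF = P = 4247/5000 ≈ 0.849400
step 7 [3.5y] bond c/2=13/800: DF=(1852413/2000000 − 13/800·(0.958900+0.920400+0.890100+0.859800+0.855700+0.849400))/(1+13/800) = 8261/10000 ≈ 0.826100
step 8 [4y] swap r/2=2065/69539: DF=(1 − 2065/69539·(0.958900+0.920400+0.890100+0.859800+0.855700+0.849400+0.826100))/(1+2065/69539) = 1587/2000 ≈ 0.793500

1 1/2 9589/10000
2 1 2301/2500
3 3/2 8901/10000
4 2 4299/5000
5 5/2 8557/10000
6 3 4247/5000
7 7/2 8261/10000
8 4 1587/2000
DF(3.5y) = 8261/10000 ≈ 0.826100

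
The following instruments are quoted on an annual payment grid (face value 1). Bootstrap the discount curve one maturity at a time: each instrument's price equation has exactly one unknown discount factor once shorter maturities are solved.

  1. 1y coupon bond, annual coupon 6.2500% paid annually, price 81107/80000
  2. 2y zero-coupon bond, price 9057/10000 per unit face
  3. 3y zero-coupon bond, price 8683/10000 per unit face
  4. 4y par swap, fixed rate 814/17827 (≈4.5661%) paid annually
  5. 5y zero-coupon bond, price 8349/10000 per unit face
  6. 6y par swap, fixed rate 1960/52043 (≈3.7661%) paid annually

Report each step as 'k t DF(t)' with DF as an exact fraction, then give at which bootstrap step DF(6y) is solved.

1 1 4771/5000
2 2 9057/10000
3 3 8683/10000
4 4 2093/2500
5 5 8349/10000
6 6 201/250
DF(6y) is solved at step 6

step 1 [1y] bond c/1=1/16: DF=(81107/80000 − 1/16·(0))/(1+1/16) = 4771/5000 ≈ 0.954200
step 2 [2y] zero: DF = P = 9057/10000 ≈ 0.905700
step 3 [3y] zero: DF = P = 8683/10000 ≈ 0.868300
step 4 [4y] swap r/1=814/17827: DF=(1 − 814/17827·(0.954200+0.905700+0.868300))/(1+814/17827) = 2093/2500 ≈ 0.837200
step 5 [5y] zero: DF = P = 8349/10000 ≈ 0.834900
step 6 [6y] swap r/1=1960/52043: DF=(1 − 1960/52043·(0.954200+0.905700+0.868300+0.837200+0.834900))/(1+1960/52043) = 201/250 ≈ 0.804000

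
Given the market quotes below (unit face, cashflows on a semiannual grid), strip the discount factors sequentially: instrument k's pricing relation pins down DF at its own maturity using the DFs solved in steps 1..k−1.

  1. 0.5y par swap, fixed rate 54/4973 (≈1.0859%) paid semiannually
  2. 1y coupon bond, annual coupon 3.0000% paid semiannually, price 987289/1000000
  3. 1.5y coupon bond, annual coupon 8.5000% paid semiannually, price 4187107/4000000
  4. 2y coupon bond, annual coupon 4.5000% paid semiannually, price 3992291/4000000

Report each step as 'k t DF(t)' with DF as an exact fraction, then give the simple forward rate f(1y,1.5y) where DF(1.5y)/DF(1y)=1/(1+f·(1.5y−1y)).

1 1/2 4973/5000
2 1 479/500
3 3/2 1849/2000
4 2 1141/1250
f(1y,1.5y) = ((479/500)/(1849/2000) − 1)/(1/2) = 134/1849 ≈ 7.2472%

step 1 [0.5y] swap r/2=27/4973: DF=(1 − 27/4973·(0))/(1+27/4973) = 4973/5000 ≈ 0.994600
step 2 [1y] bond c/2=3/200: DF=(987289/1000000 − 3/200·(0.994600))/(1+3/200) = 479/500 ≈ 0.958000
step 3 [1.5y] bond c/2=17/400: DF=(4187107/4000000 − 17/400·(0.994600+0.958000))/(1+17/400) = 1849/2000 ≈ 0.924500
step 4 [2y] bond c/2=9/400: DF=(3992291/4000000 − 9/400·(0.994600+0.958000+0.924500))/(1+9/400) = 1141/1250 ≈ 0.912800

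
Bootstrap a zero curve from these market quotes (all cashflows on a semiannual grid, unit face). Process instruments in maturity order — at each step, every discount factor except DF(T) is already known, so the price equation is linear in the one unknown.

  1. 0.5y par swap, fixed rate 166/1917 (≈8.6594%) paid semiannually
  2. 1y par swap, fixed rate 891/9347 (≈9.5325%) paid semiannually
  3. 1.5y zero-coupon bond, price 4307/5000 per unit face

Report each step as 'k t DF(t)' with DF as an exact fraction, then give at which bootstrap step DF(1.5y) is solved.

1 1/2 1917/2000
2 1 9109/10000
3 3/2 4307/5000
DF(1.5y) is solved at step 3

step 1 [0.5y] swap r/2=83/1917: DF=(1 − 83/1917·(0))/(1+83/1917) = 1917/2000 ≈ 0.958500
step 2 [1y] swap r/2=891/18694: DF=(1 − 891/18694·(0.958500))/(1+891/18694) = 9109/10000 ≈ 0.910900
step 3 [1.5y] zero: DF = P = 4307/5000 ≈ 0.861400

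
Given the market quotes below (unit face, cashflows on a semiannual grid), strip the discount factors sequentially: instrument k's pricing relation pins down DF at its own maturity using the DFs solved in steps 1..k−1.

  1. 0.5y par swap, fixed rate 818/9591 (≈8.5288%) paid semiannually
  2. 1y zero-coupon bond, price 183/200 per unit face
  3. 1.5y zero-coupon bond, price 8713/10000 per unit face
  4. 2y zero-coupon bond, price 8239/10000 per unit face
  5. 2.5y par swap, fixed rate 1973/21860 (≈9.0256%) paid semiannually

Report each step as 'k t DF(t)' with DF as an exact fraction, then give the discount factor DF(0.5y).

step 1 [0.5y] swap r/2=409/9591: DF=(1 − 409/9591·(0))/(1+409/9591) = 9591/10000 ≈ 0.959100
step 2 [1y] zero: DF = P = 183/200 ≈ 0.915000
step 3 [1.5y] zero: DF = P = 8713/10000 ≈ 0.871300
step 4 [2y] zero: DF = P = 8239/10000 ≈ 0.823900
step 5 [2.5y] swap r/2=1973/43720: DF=(1 − 1973/43720·(0.959100+0.915000+0.871300+0.823900))/(1+1973/43720) = 8027/10000 ≈ 0.802700

1 1/2 9591/10000
2 1 183/200
3 3/2 8713/10000
4 2 8239/10000
5 5/2 8027/10000
DF(0.5y) = 9591/10000 ≈ 0.959100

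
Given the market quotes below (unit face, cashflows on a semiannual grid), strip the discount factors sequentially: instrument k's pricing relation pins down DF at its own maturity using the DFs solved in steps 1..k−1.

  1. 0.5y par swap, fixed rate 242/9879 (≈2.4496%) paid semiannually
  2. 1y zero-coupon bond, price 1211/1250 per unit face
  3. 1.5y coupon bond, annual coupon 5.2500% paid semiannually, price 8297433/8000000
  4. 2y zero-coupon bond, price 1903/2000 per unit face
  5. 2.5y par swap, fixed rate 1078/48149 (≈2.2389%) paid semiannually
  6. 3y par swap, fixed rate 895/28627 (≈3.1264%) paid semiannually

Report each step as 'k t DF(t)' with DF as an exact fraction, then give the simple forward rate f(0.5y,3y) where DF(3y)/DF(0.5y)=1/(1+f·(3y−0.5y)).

step 1 [0.5y] swap r/2=121/9879: DF=(1 − 121/9879·(0))/(1+121/9879) = 9879/10000 ≈ 0.987900
step 2 [1y] zero: DF = P = 1211/1250 ≈ 0.968800
step 3 [1.5y] bond c/2=21/800: DF=(8297433/8000000 − 21/800·(0.987900+0.968800))/(1+21/800) = 4803/5000 ≈ 0.960600
step 4 [2y] zero: DF = P = 1903/2000 ≈ 0.951500
step 5 [2.5y] swap r/2=539/48149: DF=(1 − 539/48149·(0.987900+0.968800+0.960600+0.951500))/(1+539/48149) = 9461/10000 ≈ 0.946100
step 6 [3y] swap r/2=895/57254: DF=(1 − 895/57254·(0.987900+0.968800+0.960600+0.951500+0.946100))/(1+895/57254) = 1821/2000 ≈ 0.910500

1 1/2 9879/10000
2 1 1211/1250
3 3/2 4803/5000
4 2 1903/2000
5 5/2 9461/10000
6 3 1821/2000
f(0.5y,3y) = ((9879/10000)/(1821/2000) − 1)/(5/2) = 516/15175 ≈ 3.4003%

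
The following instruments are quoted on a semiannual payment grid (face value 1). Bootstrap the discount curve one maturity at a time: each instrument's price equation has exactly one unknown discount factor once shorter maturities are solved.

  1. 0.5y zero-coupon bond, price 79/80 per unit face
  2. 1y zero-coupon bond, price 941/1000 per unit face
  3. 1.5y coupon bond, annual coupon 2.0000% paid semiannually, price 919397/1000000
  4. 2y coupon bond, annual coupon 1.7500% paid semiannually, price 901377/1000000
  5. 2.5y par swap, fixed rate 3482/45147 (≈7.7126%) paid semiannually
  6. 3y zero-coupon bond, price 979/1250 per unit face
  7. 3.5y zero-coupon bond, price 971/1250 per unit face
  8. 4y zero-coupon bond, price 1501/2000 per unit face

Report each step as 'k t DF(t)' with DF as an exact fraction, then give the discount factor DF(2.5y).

1 1/2 79/80
2 1 941/1000
3 3/2 557/625
4 2 8691/10000
5 5/2 8259/10000
6 3 979/1250
7 7/2 971/1250
8 4 1501/2000
DF(2.5y) = 8259/10000 ≈ 0.825900

step 1 [0.5y] zero: DF = P = 79/80 ≈ 0.987500
step 2 [1y] zero: DF = P = 941/1000 ≈ 0.941000
step 3 [1.5y] bond c/2=1/100: DF=(919397/1000000 − 1/100·(0.987500+0.941000))/(1+1/100) = 557/625 ≈ 0.891200
step 4 [2y] bond c/2=7/800: DF=(901377/1000000 − 7/800·(0.987500+0.941000+0.891200))/(1+7/800) = 8691/10000 ≈ 0.869100
step 5 [2.5y] swap r/2=1741/45147: DF=(1 − 1741/45147·(0.987500+0.941000+0.891200+0.869100))/(1+1741/45147) = 8259/10000 ≈ 0.825900
step 6 [3y] zero: DF = P = 979/1250 ≈ 0.783200
step 7 [3.5y] zero: DF = P = 971/1250 ≈ 0.776800
step 8 [4y] zero: DF = P = 1501/2000 ≈ 0.750500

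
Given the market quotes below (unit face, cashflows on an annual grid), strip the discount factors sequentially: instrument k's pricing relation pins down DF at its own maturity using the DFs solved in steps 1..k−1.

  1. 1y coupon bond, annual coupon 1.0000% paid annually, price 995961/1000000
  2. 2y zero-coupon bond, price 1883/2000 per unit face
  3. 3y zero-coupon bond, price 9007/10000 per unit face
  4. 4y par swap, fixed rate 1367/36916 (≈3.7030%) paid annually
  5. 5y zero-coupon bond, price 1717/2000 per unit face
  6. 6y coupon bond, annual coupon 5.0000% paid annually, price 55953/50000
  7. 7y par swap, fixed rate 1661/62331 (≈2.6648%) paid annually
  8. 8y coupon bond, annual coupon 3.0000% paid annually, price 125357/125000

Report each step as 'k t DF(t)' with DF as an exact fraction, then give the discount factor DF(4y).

1 1 9861/10000
2 2 1883/2000
3 3 9007/10000
4 4 8633/10000
5 5 1717/2000
6 6 8491/10000
7 7 8339/10000
8 8 7921/10000
DF(4y) = 8633/10000 ≈ 0.863300

step 1 [1y] bond c/1=1/100: DF=(995961/1000000 − 1/100·(0))/(1+1/100) = 9861/10000 ≈ 0.986100
step 2 [2y] zero: DF = P = 1883/2000 ≈ 0.941500
step 3 [3y] zero: DF = P = 9007/10000 ≈ 0.900700
step 4 [4y] swap r/1=1367/36916: DF=(1 − 1367/36916·(0.986100+0.941500+0.900700))/(1+1367/36916) = 8633/10000 ≈ 0.863300
step 5 [5y] zero: DF = P = 1717/2000 ≈ 0.858500
step 6 [6y] bond c/1=1/20: DF=(55953/50000 − 1/20·(0.986100+0.941500+0.900700+0.863300+0.858500))/(1+1/20) = 8491/10000 ≈ 0.849100
step 7 [7y] swap r/1=1661/62331: DF=(1 − 1661/62331·(0.986100+0.941500+0.900700+0.863300+0.858500+0.849100))/(1+1661/62331) = 8339/10000 ≈ 0.833900
step 8 [8y] bond c/1=3/100: DF=(125357/125000 − 3/100·(0.986100+0.941500+0.900700+0.863300+0.858500+0.849100+0.833900))/(1+3/100) = 7921/10000 ≈ 0.792100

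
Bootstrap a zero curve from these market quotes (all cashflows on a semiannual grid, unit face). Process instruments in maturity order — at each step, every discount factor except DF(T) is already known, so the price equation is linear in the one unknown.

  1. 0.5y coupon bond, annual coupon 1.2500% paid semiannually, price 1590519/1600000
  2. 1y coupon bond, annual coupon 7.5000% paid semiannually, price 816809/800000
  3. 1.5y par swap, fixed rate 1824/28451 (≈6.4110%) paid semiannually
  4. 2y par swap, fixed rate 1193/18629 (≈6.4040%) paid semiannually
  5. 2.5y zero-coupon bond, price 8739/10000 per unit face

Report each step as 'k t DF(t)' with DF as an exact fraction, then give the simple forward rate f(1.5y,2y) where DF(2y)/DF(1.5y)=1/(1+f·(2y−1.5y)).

step 1 [0.5y] bond c/2=1/160: DF=(1590519/1600000 − 1/160·(0))/(1+1/160) = 9879/10000 ≈ 0.987900
step 2 [1y] bond c/2=3/80: DF=(816809/800000 − 3/80·(0.987900))/(1+3/80) = 2371/2500 ≈ 0.948400
step 3 [1.5y] swap r/2=912/28451: DF=(1 − 912/28451·(0.987900+0.948400))/(1+912/28451) = 568/625 ≈ 0.908800
step 4 [2y] swap r/2=1193/37258: DF=(1 − 1193/37258·(0.987900+0.948400+0.908800))/(1+1193/37258) = 8807/10000 ≈ 0.880700
step 5 [2.5y] zero: DF = P = 8739/10000 ≈ 0.873900

1 1/2 9879/10000
2 1 2371/2500
3 3/2 568/625
4 2 8807/10000
5 5/2 8739/10000
f(1.5y,2y) = ((568/625)/(8807/10000) − 1)/(1/2) = 562/8807 ≈ 6.3813%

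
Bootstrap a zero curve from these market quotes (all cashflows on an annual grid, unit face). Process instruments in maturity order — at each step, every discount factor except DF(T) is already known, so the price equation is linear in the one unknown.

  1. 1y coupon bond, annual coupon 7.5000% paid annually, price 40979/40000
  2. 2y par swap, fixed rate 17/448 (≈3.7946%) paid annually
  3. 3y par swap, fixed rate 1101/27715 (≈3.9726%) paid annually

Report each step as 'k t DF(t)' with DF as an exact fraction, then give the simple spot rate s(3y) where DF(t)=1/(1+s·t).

step 1 [1y] bond c/1=3/40: DF=(40979/40000 − 3/40·(0))/(1+3/40) = 953/1000 ≈ 0.953000
step 2 [2y] swap r/1=17/448: DF=(1 − 17/448·(0.953000))/(1+17/448) = 4643/5000 ≈ 0.928600
step 3 [3y] swap r/1=1101/27715: DF=(1 − 1101/27715·(0.953000+0.928600))/(1+1101/27715) = 8899/10000 ≈ 0.889900

1 1 953/1000
2 2 4643/5000
3 3 8899/10000
s(3y) = (1/(8899/10000) − 1)/(3) = 367/8899 ≈ 4.1241%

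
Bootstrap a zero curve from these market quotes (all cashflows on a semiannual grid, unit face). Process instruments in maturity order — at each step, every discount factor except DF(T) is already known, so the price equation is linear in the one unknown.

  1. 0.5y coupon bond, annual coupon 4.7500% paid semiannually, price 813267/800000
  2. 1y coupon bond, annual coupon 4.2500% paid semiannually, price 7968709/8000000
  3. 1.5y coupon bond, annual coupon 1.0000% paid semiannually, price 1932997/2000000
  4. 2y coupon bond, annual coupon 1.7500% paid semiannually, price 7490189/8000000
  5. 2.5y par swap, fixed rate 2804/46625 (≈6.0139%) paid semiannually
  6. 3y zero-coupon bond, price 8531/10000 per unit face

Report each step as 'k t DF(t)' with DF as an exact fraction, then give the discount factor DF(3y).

1 1/2 993/1000
2 1 9547/10000
3 3/2 119/125
4 2 903/1000
5 5/2 4299/5000
6 3 8531/10000
DF(3y) = 8531/10000 ≈ 0.853100

step 1 [0.5y] bond c/2=19/800: DF=(813267/800000 − 19/800·(0))/(1+19/800) = 993/1000 ≈ 0.993000
step 2 [1y] bond c/2=17/800: DF=(7968709/8000000 − 17/800·(0.993000))/(1+17/800) = 9547/10000 ≈ 0.954700
step 3 [1.5y] bond c/2=1/200: DF=(1932997/2000000 − 1/200·(0.993000+0.954700))/(1+1/200) = 119/125 ≈ 0.952000
step 4 [2y] bond c/2=7/800: DF=(7490189/8000000 − 7/800·(0.993000+0.954700+0.952000))/(1+7/800) = 903/1000 ≈ 0.903000
step 5 [2.5y] swap r/2=1402/46625: DF=(1 − 1402/46625·(0.993000+0.954700+0.952000+0.903000))/(1+1402/46625) = 4299/5000 ≈ 0.859800
step 6 [3y] zero: DF = P = 8531/10000 ≈ 0.853100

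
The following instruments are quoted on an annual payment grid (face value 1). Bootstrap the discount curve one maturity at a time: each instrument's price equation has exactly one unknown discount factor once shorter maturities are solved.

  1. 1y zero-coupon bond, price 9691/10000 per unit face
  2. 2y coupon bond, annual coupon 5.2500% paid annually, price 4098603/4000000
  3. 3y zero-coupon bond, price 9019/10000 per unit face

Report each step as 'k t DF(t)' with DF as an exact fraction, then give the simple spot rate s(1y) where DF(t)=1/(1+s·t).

1 1 9691/10000
2 2 2313/2500
3 3 9019/10000
s(1y) = (1/(9691/10000) − 1)/(1) = 309/9691 ≈ 3.1885%

step 1 [1y] zero: DF = P = 9691/10000 ≈ 0.969100
step 2 [2y] bond c/1=21/400: DF=(4098603/4000000 − 21/400·(0.969100))/(1+21/400) = 2313/2500 ≈ 0.925200
step 3 [3y] zero: DF = P = 9019/10000 ≈ 0.901900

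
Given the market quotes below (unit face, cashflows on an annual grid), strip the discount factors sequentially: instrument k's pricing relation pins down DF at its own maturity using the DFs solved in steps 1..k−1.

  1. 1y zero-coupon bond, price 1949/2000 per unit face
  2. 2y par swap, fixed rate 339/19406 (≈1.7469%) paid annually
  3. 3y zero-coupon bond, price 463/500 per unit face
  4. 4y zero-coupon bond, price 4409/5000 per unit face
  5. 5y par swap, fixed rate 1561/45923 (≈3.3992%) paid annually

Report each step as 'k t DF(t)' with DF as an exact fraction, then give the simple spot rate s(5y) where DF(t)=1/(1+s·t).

1 1 1949/2000
2 2 9661/10000
3 3 463/500
4 4 4409/5000
5 5 8439/10000
s(5y) = (1/(8439/10000) − 1)/(5) = 1561/42195 ≈ 3.6995%

step 1 [1y] zero: DF = P = 1949/2000 ≈ 0.974500
step 2 [2y] swap r/1=339/19406: DF=(1 − 339/19406·(0.974500))/(1+339/19406) = 9661/10000 ≈ 0.966100
step 3 [3y] zero: DF = P = 463/500 ≈ 0.926000
step 4 [4y] zero: DF = P = 4409/5000 ≈ 0.881800
step 5 [5y] swap r/1=1561/45923: DF=(1 − 1561/45923·(0.974500+0.966100+0.926000+0.881800))/(1+1561/45923) = 8439/10000 ≈ 0.843900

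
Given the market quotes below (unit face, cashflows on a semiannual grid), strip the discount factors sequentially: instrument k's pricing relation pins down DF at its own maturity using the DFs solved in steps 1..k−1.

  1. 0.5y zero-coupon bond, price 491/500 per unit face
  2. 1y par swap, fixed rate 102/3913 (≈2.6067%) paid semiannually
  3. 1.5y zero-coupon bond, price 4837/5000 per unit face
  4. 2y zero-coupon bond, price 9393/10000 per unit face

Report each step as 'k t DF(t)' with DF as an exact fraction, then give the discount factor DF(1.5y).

1 1/2 491/500
2 1 1949/2000
3 3/2 4837/5000
4 2 9393/10000
DF(1.5y) = 4837/5000 ≈ 0.967400

step 1 [0.5y] zero: DF = P = 491/500 ≈ 0.982000
step 2 [1y] swap r/2=51/3913: DF=(1 − 51/3913·(0.982000))/(1+51/3913) = 1949/2000 ≈ 0.974500
step 3 [1.5y] zero: DF = P = 4837/5000 ≈ 0.967400
step 4 [2y] zero: DF = P = 9393/10000 ≈ 0.939300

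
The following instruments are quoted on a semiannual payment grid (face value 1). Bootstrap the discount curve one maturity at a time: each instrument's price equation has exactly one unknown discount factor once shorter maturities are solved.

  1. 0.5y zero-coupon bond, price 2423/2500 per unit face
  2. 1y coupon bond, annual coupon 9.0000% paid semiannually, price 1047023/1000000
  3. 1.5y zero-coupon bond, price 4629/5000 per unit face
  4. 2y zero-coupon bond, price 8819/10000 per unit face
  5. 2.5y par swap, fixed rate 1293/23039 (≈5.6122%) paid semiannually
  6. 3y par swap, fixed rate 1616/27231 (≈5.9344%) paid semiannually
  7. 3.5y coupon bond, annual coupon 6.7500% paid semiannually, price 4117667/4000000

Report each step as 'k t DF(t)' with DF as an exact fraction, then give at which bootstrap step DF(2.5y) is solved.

step 1 [0.5y] zero: DF = P = 2423/2500 ≈ 0.969200
step 2 [1y] bond c/2=9/200: DF=(1047023/1000000 − 9/200·(0.969200))/(1+9/200) = 4801/5000 ≈ 0.960200
step 3 [1.5y] zero: DF = P = 4629/5000 ≈ 0.925800
step 4 [2y] zero: DF = P = 8819/10000 ≈ 0.881900
step 5 [2.5y] swap r/2=1293/46078: DF=(1 − 1293/46078·(0.969200+0.960200+0.925800+0.881900))/(1+1293/46078) = 8707/10000 ≈ 0.870700
step 6 [3y] swap r/2=808/27231: DF=(1 − 808/27231·(0.969200+0.960200+0.925800+0.881900+0.870700))/(1+808/27231) = 524/625 ≈ 0.838400
step 7 [3.5y] bond c/2=27/800: DF=(4117667/4000000 − 27/800·(0.969200+0.960200+0.925800+0.881900+0.870700+0.838400))/(1+27/800) = 409/500 ≈ 0.818000

1 1/2 2423/2500
2 1 4801/5000
3 3/2 4629/5000
4 2 8819/10000
5 5/2 8707/10000
6 3 524/625
7 7/2 409/500
DF(2.5y) is solved at step 5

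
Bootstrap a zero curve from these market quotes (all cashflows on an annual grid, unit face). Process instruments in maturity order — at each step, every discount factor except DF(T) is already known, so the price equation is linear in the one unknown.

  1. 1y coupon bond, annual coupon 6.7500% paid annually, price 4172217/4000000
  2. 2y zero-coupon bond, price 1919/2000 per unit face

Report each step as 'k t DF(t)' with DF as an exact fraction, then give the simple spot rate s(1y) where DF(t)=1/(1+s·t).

1 1 9771/10000
2 2 1919/2000
s(1y) = (1/(9771/10000) − 1)/(1) = 229/9771 ≈ 2.3437%

step 1 [1y] bond c/1=27/400: DF=(4172217/4000000 − 27/400·(0))/(1+27/400) = 9771/10000 ≈ 0.977100
step 2 [2y] zero: DF = P = 1919/2000 ≈ 0.959500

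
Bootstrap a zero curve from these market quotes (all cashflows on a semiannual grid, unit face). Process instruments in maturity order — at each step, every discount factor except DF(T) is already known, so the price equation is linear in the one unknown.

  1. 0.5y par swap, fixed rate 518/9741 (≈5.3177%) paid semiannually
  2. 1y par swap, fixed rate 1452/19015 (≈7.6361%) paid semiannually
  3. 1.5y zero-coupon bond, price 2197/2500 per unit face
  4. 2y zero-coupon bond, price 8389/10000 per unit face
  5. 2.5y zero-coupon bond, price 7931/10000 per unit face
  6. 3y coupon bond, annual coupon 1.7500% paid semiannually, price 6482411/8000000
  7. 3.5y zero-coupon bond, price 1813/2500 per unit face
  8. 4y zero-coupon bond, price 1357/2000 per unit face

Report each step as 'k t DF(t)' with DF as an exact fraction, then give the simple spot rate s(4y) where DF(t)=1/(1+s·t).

1 1/2 9741/10000
2 1 4637/5000
3 3/2 2197/2500
4 2 8389/10000
5 5/2 7931/10000
6 3 153/200
7 7/2 1813/2500
8 4 1357/2000
s(4y) = (1/(1357/2000) − 1)/(4) = 643/5428 ≈ 11.8460%

step 1 [0.5y] swap r/2=259/9741: DF=(1 − 259/9741·(0))/(1+259/9741) = 9741/10000 ≈ 0.974100
step 2 [1y] swap r/2=726/19015: DF=(1 − 726/19015·(0.974100))/(1+726/19015) = 4637/5000 ≈ 0.927400
step 3 [1.5y] zero: DF = P = 2197/2500 ≈ 0.878800
step 4 [2y] zero: DF = P = 8389/10000 ≈ 0.838900
step 5 [2.5y] zero: DF = P = 7931/10000 ≈ 0.793100
step 6 [3y] bond c/2=7/800: DF=(6482411/8000000 − 7/800·(0.974100+0.927400+0.878800+0.838900+0.793100))/(1+7/800) = 153/200 ≈ 0.765000
step 7 [3.5y] zero: DF = P = 1813/2500 ≈ 0.725200
step 8 [4y] zero: DF = P = 1357/2000 ≈ 0.678500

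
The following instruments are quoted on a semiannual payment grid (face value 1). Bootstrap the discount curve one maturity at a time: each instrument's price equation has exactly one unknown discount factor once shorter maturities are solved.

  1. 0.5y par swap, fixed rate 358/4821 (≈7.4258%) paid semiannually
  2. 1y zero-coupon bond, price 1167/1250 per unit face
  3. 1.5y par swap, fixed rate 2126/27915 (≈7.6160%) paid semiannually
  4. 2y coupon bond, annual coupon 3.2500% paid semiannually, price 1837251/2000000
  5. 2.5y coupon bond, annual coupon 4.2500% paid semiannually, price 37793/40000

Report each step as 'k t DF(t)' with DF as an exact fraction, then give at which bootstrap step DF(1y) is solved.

1 1/2 4821/5000
2 1 1167/1250
3 3/2 8937/10000
4 2 8593/10000
5 5/2 2123/2500
DF(1y) is solved at step 2

step 1 [0.5y] swap r/2=179/4821: DF=(1 − 179/4821·(0))/(1+179/4821) = 4821/5000 ≈ 0.964200
step 2 [1y] zero: DF = P = 1167/1250 ≈ 0.933600
step 3 [1.5y] swap r/2=1063/27915: DF=(1 − 1063/27915·(0.964200+0.933600))/(1+1063/27915) = 8937/10000 ≈ 0.893700
step 4 [2y] bond c/2=13/800: DF=(1837251/2000000 − 13/800·(0.964200+0.933600+0.893700))/(1+13/800) = 8593/10000 ≈ 0.859300
step 5 [2.5y] bond c/2=17/800: DF=(37793/40000 − 17/800·(0.964200+0.933600+0.893700+0.859300))/(1+17/800) = 2123/2500 ≈ 0.849200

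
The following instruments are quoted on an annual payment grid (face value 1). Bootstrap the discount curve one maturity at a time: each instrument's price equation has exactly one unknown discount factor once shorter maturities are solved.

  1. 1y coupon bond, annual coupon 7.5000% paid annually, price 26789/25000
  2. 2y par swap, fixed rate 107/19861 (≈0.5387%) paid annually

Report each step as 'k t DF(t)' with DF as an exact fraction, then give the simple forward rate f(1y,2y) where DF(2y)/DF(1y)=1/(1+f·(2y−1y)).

1 1 623/625
2 2 9893/10000
f(1y,2y) = ((623/625)/(9893/10000) − 1)/(1) = 75/9893 ≈ 0.7581%

step 1 [1y] bond c/1=3/40: DF=(26789/25000 − 3/40·(0))/(1+3/40) = 623/625 ≈ 0.996800
step 2 [2y] swap r/1=107/19861: DF=(1 − 107/19861·(0.996800))/(1+107/19861) = 9893/10000 ≈ 0.989300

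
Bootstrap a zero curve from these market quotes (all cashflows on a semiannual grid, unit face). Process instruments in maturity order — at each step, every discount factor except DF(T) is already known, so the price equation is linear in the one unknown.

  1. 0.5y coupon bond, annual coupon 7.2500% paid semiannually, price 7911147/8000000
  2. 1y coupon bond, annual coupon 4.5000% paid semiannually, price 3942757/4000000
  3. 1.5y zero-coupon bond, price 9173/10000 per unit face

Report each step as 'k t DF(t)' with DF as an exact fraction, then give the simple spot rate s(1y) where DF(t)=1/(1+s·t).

1 1/2 9543/10000
2 1 943/1000
3 3/2 9173/10000
s(1y) = (1/(943/1000) − 1)/(1) = 57/943 ≈ 6.0445%

step 1 [0.5y] bond c/2=29/800: DF=(7911147/8000000 − 29/800·(0))/(1+29/800) = 9543/10000 ≈ 0.954300
step 2 [1y] bond c/2=9/400: DF=(3942757/4000000 − 9/400·(0.954300))/(1+9/400) = 943/1000 ≈ 0.943000
step 3 [1.5y] zero: DF = P = 9173/10000 ≈ 0.917300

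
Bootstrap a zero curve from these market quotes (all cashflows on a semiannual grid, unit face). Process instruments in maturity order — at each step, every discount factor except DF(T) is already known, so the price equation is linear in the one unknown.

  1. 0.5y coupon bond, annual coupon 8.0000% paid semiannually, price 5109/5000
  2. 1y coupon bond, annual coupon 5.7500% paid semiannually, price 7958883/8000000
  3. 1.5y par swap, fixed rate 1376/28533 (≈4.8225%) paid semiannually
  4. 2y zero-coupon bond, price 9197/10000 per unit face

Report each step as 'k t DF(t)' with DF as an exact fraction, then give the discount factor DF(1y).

1 1/2 393/400
2 1 2349/2500
3 3/2 582/625
4 2 9197/10000
DF(1y) = 2349/2500 ≈ 0.939600

step 1 [0.5y] bond c/2=1/25: DF=(5109/5000 − 1/25·(0))/(1+1/25) = 393/400 ≈ 0.982500
step 2 [1y] bond c/2=23/800: DF=(7958883/8000000 − 23/800·(0.982500))/(1+23/800) = 2349/2500 ≈ 0.939600
step 3 [1.5y] swap r/2=688/28533: DF=(1 − 688/28533·(0.982500+0.939600))/(1+688/28533) = 582/625 ≈ 0.931200
step 4 [2y] zero: DF = P = 9197/10000 ≈ 0.919700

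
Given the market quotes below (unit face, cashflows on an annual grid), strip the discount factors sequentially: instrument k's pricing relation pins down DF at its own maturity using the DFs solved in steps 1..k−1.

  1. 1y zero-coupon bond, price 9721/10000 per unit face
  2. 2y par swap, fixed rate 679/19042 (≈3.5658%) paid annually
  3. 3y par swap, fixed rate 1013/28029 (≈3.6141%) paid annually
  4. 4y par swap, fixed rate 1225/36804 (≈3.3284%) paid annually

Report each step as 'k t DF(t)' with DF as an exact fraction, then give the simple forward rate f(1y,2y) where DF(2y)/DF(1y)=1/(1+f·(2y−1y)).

step 1 [1y] zero: DF = P = 9721/10000 ≈ 0.972100
step 2 [2y] swap r/1=679/19042: DF=(1 − 679/19042·(0.972100))/(1+679/19042) = 9321/10000 ≈ 0.932100
step 3 [3y] swap r/1=1013/28029: DF=(1 − 1013/28029·(0.972100+0.932100))/(1+1013/28029) = 8987/10000 ≈ 0.898700
step 4 [4y] swap r/1=1225/36804: DF=(1 − 1225/36804·(0.972100+0.932100+0.898700))/(1+1225/36804) = 351/400 ≈ 0.877500

1 1 9721/10000
2 2 9321/10000
3 3 8987/10000
4 4 351/400
f(1y,2y) = ((9721/10000)/(9321/10000) − 1)/(1) = 400/9321 ≈ 4.2914%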